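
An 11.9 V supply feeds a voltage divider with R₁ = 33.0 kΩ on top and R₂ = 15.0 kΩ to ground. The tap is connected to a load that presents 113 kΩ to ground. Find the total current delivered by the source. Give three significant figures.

R₂‖R_L = 13.24 kΩ, so the source sees R₁ + R₂‖R_L = 46.24 kΩ.
I = 11.9 V / 46.24 kΩ = 0.257 mA.

I ≈ 0.257 mA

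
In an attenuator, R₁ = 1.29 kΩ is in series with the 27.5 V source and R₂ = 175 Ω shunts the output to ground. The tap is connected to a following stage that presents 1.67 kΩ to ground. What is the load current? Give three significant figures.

R₂‖R_L = 158.4 Ω; V_out = 27.5 × 158.4/1448 = 3.007 V.
I_L = V_out / R_L = 3.007 / 1.67 kΩ = 1.80 mA.

I_L ≈ 1.80 mA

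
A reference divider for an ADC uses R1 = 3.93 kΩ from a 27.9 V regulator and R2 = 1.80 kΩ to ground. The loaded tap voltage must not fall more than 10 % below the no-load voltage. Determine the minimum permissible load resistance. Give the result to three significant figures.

R_L(min) ≈ 11.1 kΩ

Output resistance R_th = R1‖R2 = (3.93 × 1.80)/5.730 = 1.235 kΩ.
The fractional drop is R_th/(R_th + R_L); requiring this ≤ 0.100 gives R_L ≥ R_th(1/0.100 − 1) = 1.235 × 9.000 = 11.1 kΩ.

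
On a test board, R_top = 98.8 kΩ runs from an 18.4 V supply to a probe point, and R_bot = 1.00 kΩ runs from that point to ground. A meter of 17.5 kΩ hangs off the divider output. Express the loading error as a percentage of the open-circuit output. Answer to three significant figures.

The divider's output (Thévenin) resistance is R_top‖R_bot = 0.9900 kΩ.
Fractional drop under load = R_th/(R_th + R_L) = 0.9900 / (0.9900 + 17.5) = 0.05354.
So the output falls by 5.35 %.

5.35 %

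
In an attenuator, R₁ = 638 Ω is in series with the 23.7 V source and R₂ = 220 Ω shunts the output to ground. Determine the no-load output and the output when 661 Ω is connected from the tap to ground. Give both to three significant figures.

Open-circuit: V = 23.7 × 220/(638 + 220) = 6.08 V.
With the load, R₂ becomes R₂‖R_L = 165.1 Ω, so V = 23.7 × 165.1/803.1 = 4.87 V.

Unloaded: 6.08 V; loaded: 4.87 V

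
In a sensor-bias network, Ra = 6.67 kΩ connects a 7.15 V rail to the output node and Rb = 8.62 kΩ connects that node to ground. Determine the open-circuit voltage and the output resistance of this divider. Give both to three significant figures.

V_th is the open-circuit tap voltage: 7.15 × 8.62/(6.67 + 8.62) = 4.03 V.
With the supply zeroed, Ra and Rb appear in parallel from the tap: R_th = Ra‖Rb = (6.67 × 8.62)/15.29 = 3.76 kΩ.

V_th = 4.03 V, R_th = 3.76 kΩ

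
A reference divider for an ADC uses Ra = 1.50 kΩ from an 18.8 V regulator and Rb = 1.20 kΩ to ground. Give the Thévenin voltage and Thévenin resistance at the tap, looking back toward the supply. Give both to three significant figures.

V_th = 8.36 V, R_th = 667 Ω

V_th is the open-circuit tap voltage: 18.8 × 1.20/(1.50 + 1.20) = 8.36 V.
With the supply zeroed, Ra and Rb appear in parallel from the tap: R_th = Ra‖Rb = (1.50 × 1.20)/2.700 = 667 Ω.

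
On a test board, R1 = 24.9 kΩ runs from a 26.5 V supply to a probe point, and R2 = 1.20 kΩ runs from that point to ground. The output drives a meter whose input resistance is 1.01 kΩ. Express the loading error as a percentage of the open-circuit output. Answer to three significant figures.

53.1 %

The divider's output (Thévenin) resistance is R1‖R2 = 1.145 kΩ.
Fractional drop under load = R_th/(R_th + R_L) = 1.145 / (1.145 + 1.01) = 0.5313.
So the output falls by 53.1 %.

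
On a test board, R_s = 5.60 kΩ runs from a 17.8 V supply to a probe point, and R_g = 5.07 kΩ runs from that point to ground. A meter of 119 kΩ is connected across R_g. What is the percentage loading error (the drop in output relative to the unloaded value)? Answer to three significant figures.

The divider's output (Thévenin) resistance is R_s‖R_g = 2.661 kΩ.
Fractional drop under load = R_th/(R_th + R_L) = 2.661 / (2.661 + 119) = 0.02187.
So the output falls by 2.19 %.

2.19 %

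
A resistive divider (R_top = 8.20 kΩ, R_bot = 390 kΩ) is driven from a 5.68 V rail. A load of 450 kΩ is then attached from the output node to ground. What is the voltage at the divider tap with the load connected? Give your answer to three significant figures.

The load sits in parallel with R_bot: R_bot‖R_L = (390 × 450) / (390 + 450) = 208.9 kΩ.
V_out = 5.68 × 208.9 / (8.20 + 208.9) = 5.68 × 208.9/217.1 = 5.47 V.

V_out ≈ 5.47 V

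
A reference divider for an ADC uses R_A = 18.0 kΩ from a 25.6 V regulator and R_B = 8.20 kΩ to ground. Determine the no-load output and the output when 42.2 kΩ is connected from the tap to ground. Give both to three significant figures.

Unloaded: 8.01 V; loaded: 7.07 V

Open-circuit: V = 25.6 × 8.20/(18.0 + 8.20) = 8.01 V.
With the load, R_B becomes R_B‖R_L = 6.866 kΩ, so V = 25.6 × 6.866/24.87 = 7.07 V.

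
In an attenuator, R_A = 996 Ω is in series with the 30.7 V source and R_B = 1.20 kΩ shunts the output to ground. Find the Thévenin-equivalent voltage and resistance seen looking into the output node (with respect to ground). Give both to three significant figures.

V_th is the open-circuit tap voltage: 30.7 × 1200/(996 + 1200) = 16.8 V.
With the supply zeroed, R_A and R_B appear in parallel from the tap: R_th = R_A‖R_B = (996 × 1200)/2196 = 544 Ω.

V_th = 16.8 V, R_th = 544 Ω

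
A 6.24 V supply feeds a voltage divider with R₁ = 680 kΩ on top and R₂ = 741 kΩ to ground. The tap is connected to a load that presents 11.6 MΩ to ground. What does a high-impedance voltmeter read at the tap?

The load sits in parallel with R₂: R₂‖R_L = (741 × 11600) / (741 + 11600) = 696.5 kΩ.
V_out = 6.24 × 696.5 / (680 + 696.5) = 6.24 × 696.5/1377 = 3.16 V.

V_out ≈ 3.16 V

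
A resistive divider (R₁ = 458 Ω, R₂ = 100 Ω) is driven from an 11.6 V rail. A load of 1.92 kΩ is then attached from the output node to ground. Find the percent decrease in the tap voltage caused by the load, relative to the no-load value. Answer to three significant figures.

4.10 %

The divider's output (Thévenin) resistance is R₁‖R₂ = 82.08 Ω.
Fractional drop under load = R_th/(R_th + R_L) = 82.08 / (82.08 + 1920) = 0.04100.
So the output falls by 4.10 %.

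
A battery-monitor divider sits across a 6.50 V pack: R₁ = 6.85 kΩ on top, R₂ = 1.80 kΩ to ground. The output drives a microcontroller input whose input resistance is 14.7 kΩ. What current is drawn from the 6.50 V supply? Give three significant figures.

R₂‖R_L = 1.604 kΩ, so the source sees R₁ + R₂‖R_L = 8.454 kΩ.
I = 6.50 V / 8.454 kΩ = 0.769 mA.

I ≈ 0.769 mA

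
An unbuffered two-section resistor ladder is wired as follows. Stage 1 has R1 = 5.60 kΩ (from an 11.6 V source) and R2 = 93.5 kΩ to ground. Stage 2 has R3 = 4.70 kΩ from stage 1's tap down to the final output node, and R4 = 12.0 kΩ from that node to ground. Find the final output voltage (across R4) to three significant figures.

Stage 2 presents R3+R4 = 16.70 kΩ as a load on stage 1's tap.
Stage 1's lower leg becomes R2‖(R3+R4) = 14.17 kΩ, so V_mid = 11.6 × 14.17/19.77 = 8.314 V.
Stage 2 is itself unloaded: V_out = V_mid × R4/(R3+R4) = 8.314 × 12.0/16.70 = 5.97 V.

V_out ≈ 5.97 V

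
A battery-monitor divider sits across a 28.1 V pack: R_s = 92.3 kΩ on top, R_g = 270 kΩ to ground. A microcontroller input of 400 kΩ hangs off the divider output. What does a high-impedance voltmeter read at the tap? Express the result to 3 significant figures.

The load sits in parallel with R_g: R_g‖R_L = (270 × 400) / (270 + 400) = 161.2 kΩ.
V_out = 28.1 × 161.2 / (92.3 + 161.2) = 28.1 × 161.2/253.5 = 17.9 V.

V_out ≈ 17.9 V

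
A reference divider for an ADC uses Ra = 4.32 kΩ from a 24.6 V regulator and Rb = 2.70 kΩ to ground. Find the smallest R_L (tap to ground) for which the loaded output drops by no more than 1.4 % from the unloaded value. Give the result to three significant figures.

Output resistance R_th = Ra‖Rb = (4.32 × 2.70)/7.020 = 1.662 kΩ.
The fractional drop is R_th/(R_th + R_L); requiring this ≤ 0.0140 gives R_L ≥ R_th(1/0.0140 − 1) = 1.662 × 70.43 = 117 kΩ.

R_L(min) ≈ 117 kΩ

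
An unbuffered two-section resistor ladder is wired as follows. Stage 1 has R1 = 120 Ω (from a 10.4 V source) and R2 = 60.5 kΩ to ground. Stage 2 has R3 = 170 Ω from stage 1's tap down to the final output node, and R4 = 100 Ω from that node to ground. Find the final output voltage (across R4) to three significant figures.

Stage 2 presents R3+R4 = 270.0 Ω as a load on stage 1's tap.
Stage 1's lower leg becomes R2‖(R3+R4) = 268.8 Ω, so V_mid = 10.4 × 268.8/388.8 = 7.190 V.
Stage 2 is itself unloaded: V_out = V_mid × R4/(R3+R4) = 7.190 × 100/270.0 = 2.66 V.

V_out ≈ 2.66 V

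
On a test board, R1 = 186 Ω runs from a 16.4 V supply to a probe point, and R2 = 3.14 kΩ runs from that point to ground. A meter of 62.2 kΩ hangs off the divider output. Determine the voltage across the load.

V_out ≈ 15.4 V

The load sits in parallel with R2: R2‖R_L = (3140 × 62200) / (3140 + 62200) = 2989 Ω.
V_out = 16.4 × 2989 / (186 + 2989) = 16.4 × 2989/3175 = 15.4 V.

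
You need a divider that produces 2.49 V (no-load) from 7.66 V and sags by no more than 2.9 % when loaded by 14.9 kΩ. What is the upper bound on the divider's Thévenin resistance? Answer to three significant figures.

R_th ≤ 445 Ω

Loading drop = R_th/(R_th + R_L) ≤ 0.0290, so R_th ≤ R_L · ε/(1−ε) = 14.9 kΩ × 0.0290/0.9710 = 445 Ω.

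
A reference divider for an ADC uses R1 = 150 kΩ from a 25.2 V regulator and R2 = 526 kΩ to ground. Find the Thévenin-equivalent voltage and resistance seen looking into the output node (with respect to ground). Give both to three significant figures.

V_th is the open-circuit tap voltage: 25.2 × 526/(150 + 526) = 19.6 V.
With the supply zeroed, R1 and R2 appear in parallel from the tap: R_th = R1‖R2 = (150 × 526)/676.0 = 117 kΩ.

V_th = 19.6 V, R_th = 117 kΩ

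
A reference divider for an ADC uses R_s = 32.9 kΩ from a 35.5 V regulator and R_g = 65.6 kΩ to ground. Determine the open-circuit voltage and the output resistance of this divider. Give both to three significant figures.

V_th is the open-circuit tap voltage: 35.5 × 65.6/(32.9 + 65.6) = 23.6 V.
With the supply zeroed, R_s and R_g appear in parallel from the tap: R_th = R_s‖R_g = (32.9 × 65.6)/98.50 = 21.9 kΩ.

V_th = 23.6 V, R_th = 21.9 kΩ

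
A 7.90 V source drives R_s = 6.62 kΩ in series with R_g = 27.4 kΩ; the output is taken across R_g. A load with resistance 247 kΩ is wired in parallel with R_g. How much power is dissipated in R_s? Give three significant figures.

P ≈ 0.422 mW

Total resistance from the source is R_s + (R_g‖R_L) = 31.28 kΩ, so I = 7.90/31.28 kΩ = 0.2525 mA.
P = I²·R_s = (0.2525 mA)² × 6.62 kΩ = 0.422 mW.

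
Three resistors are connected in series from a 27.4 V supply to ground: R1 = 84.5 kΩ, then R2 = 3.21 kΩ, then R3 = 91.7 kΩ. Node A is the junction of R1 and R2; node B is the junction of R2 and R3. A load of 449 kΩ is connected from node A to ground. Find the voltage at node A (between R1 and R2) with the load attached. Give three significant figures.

Below node A the series string R2+R3 = 94.91 kΩ sits in parallel with the 449 kΩ load: 78.35 kΩ.
V_A = 27.4 × 78.35/(84.5 + 78.35) = 13.2 V.

V ≈ 13.2 V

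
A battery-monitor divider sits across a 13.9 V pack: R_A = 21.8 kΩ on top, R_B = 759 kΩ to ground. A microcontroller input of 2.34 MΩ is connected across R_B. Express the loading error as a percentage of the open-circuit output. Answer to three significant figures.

0.897 %

The divider's output (Thévenin) resistance is R_A‖R_B = 21.19 kΩ.
Fractional drop under load = R_th/(R_th + R_L) = 21.19 / (21.19 + 2340) = 0.008975.
So the output falls by 0.897 %.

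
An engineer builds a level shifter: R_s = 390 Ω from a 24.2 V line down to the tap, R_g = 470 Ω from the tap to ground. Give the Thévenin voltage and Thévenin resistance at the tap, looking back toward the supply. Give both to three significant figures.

V_th is the open-circuit tap voltage: 24.2 × 470/(390 + 470) = 13.2 V.
With the supply zeroed, R_s and R_g appear in parallel from the tap: R_th = R_s‖R_g = (390 × 470)/860.0 = 213 Ω.

V_th = 13.2 V, R_th = 213 Ω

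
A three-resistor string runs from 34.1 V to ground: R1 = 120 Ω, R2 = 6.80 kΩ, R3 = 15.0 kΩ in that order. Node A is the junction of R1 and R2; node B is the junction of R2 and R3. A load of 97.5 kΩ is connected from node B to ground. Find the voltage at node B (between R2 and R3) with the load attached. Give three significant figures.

At node B, R3 is in parallel with the load: R3‖R_L = 13000 Ω.
Below node A the resistance is R2 + (R3‖R_L) = 19800 Ω, so V_A = 34.1 × 19800/19920 = 33.89 V.
Then V_B = V_A × (R3‖R_L)/(R2 + R3‖R_L) = 33.89 × 13000/19800 = 22.3 V.

V ≈ 22.3 V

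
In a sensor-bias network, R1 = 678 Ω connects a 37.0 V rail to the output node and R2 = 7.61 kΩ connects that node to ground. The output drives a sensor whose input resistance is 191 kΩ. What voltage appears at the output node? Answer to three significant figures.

The load sits in parallel with R2: R2‖R_L = (7610 × 191000) / (7610 + 191000) = 7318 Ω.
V_out = 37.0 × 7318 / (678 + 7318) = 37.0 × 7318/7996 = 33.9 V.

V_out ≈ 33.9 V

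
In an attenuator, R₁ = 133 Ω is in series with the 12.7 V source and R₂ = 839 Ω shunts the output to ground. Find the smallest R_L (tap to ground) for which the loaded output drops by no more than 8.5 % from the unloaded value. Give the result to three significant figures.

Output resistance R_th = R₁‖R₂ = (133 × 839)/972.0 = 114.8 Ω.
The fractional drop is R_th/(R_th + R_L); requiring this ≤ 0.0850 gives R_L ≥ R_th(1/0.0850 − 1) = 114.8 × 10.76 = 1.24 kΩ.

R_L(min) ≈ 1.24 kΩ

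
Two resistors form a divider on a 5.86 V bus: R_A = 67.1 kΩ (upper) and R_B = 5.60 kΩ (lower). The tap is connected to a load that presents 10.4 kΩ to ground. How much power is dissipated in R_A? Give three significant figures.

P ≈ 0.460 mW

Total resistance from the source is R_A + (R_B‖R_L) = 70.74 kΩ, so I = 5.86/70.74 kΩ = 0.08284 mA.
P = I²·R_A = (0.08284 mA)² × 67.1 kΩ = 0.460 mW.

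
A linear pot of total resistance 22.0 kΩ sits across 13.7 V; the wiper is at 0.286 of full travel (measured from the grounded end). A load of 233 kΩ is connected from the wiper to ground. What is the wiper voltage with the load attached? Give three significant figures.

The wiper splits the pot into (1−α)R = 15.71 kΩ above and αR = 6.292 kΩ below.
Lower section ‖ load = 6.127 kΩ.
V_wiper = 13.7 × 6.127/(15.71 + 6.127) = 3.84 V.

V ≈ 3.84 V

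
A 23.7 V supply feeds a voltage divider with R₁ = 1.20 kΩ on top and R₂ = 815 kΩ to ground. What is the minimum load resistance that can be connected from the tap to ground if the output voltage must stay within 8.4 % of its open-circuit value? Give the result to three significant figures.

Output resistance R_th = R₁‖R₂ = (1.20 × 815)/816.2 = 1.198 kΩ.
The fractional drop is R_th/(R_th + R_L); requiring this ≤ 0.0840 gives R_L ≥ R_th(1/0.0840 − 1) = 1.198 × 10.90 = 13.1 kΩ.

R_L(min) ≈ 13.1 kΩ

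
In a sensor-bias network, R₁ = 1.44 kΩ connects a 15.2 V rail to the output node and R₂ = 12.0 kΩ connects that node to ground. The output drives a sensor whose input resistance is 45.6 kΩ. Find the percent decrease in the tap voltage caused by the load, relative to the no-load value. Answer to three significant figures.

The divider's output (Thévenin) resistance is R₁‖R₂ = 1.286 kΩ.
Fractional drop under load = R_th/(R_th + R_L) = 1.286 / (1.286 + 45.6) = 0.02742.
So the output falls by 2.74 %.

2.74 %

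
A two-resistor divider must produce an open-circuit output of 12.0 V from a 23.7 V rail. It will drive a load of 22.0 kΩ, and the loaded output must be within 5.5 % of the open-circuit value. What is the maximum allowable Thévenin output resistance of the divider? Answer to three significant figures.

R_th ≤ 1.28 kΩ

Loading drop = R_th/(R_th + R_L) ≤ 0.0550, so R_th ≤ R_L · ε/(1−ε) = 22.0 kΩ × 0.0550/0.9450 = 1.28 kΩ.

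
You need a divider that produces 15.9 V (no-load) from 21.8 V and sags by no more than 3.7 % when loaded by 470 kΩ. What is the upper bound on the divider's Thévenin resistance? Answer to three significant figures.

Loading drop = R_th/(R_th + R_L) ≤ 0.0370, so R_th ≤ R_L · ε/(1−ε) = 470 kΩ × 0.0370/0.9630 = 18.1 kΩ.
(Any R1, R2 with R2/(R1+R2) = 0.729 and R1‖R2 ≤ 18.1 kΩ will meet the spec.)

R_th ≤ 18.1 kΩ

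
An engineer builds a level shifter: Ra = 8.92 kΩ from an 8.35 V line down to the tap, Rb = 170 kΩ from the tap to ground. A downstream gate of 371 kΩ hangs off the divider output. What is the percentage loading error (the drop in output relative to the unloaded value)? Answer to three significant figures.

The divider's output (Thévenin) resistance is Ra‖Rb = 8.475 kΩ.
Fractional drop under load = R_th/(R_th + R_L) = 8.475 / (8.475 + 371) = 0.02233.
So the output falls by 2.23 %.

2.23 %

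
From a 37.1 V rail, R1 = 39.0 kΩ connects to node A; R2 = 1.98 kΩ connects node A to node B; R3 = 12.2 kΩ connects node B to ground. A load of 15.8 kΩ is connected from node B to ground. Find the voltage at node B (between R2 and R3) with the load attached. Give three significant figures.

V ≈ 5.34 V

At node B, R3 is in parallel with the load: R3‖R_L = 6.884 kΩ.
Below node A the resistance is R2 + (R3‖R_L) = 8.864 kΩ, so V_A = 37.1 × 8.864/47.86 = 6.871 V.
Then V_B = V_A × (R3‖R_L)/(R2 + R3‖R_L) = 6.871 × 6.884/8.864 = 5.34 V.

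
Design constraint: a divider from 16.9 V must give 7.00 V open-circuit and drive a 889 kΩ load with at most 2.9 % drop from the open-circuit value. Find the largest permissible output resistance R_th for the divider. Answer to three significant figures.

Loading drop = R_th/(R_th + R_L) ≤ 0.0290, so R_th ≤ R_L · ε/(1−ε) = 889 kΩ × 0.0290/0.9710 = 26.6 kΩ.
(Any R1, R2 with R2/(R1+R2) = 0.414 and R1‖R2 ≤ 26.6 kΩ will meet the spec.)

R_th ≤ 26.6 kΩ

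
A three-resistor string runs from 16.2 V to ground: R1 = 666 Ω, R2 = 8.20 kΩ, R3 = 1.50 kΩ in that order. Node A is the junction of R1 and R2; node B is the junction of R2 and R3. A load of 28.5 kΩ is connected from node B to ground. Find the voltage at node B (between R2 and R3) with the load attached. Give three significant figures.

At node B, R3 is in parallel with the load: R3‖R_L = 1425 Ω.
Below node A the resistance is R2 + (R3‖R_L) = 9625 Ω, so V_A = 16.2 × 9625/10290 = 15.15 V.
Then V_B = V_A × (R3‖R_L)/(R2 + R3‖R_L) = 15.15 × 1425/9625 = 2.24 V.

V ≈ 2.24 V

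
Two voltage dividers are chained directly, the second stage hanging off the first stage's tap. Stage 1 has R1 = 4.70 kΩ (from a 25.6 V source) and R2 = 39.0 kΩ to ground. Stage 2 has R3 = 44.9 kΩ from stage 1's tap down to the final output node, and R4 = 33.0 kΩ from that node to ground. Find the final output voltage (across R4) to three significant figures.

V_out ≈ 9.18 V

Stage 2 presents R3+R4 = 77.90 kΩ as a load on stage 1's tap.
Stage 1's lower leg becomes R2‖(R3+R4) = 25.99 kΩ, so V_mid = 25.6 × 25.99/30.69 = 21.68 V.
Stage 2 is itself unloaded: V_out = V_mid × R4/(R3+R4) = 21.68 × 33.0/77.90 = 9.18 V.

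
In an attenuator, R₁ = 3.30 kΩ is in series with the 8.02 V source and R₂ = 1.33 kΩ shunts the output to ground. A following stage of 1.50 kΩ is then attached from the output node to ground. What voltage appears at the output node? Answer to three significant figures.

The load sits in parallel with R₂: R₂‖R_L = (1.33 × 1.50) / (1.33 + 1.50) = 0.7049 kΩ.
V_out = 8.02 × 0.7049 / (3.30 + 0.7049) = 8.02 × 0.7049/4.005 = 1.41 V.

V_out ≈ 1.41 V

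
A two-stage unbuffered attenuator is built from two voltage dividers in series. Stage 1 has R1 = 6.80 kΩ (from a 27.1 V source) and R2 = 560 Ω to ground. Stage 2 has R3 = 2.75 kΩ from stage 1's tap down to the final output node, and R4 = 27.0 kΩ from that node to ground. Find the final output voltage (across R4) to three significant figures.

V_out ≈ 1.84 V

Stage 2 presents R3+R4 = 29750 Ω as a load on stage 1's tap.
Stage 1's lower leg becomes R2‖(R3+R4) = 549.7 Ω, so V_mid = 27.1 × 549.7/7350 = 2.027 V.
Stage 2 is itself unloaded: V_out = V_mid × R4/(R3+R4) = 2.027 × 27000/29750 = 1.84 V.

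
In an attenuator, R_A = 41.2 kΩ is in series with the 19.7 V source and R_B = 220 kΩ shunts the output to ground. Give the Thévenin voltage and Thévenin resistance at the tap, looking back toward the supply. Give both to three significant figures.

V_th is the open-circuit tap voltage: 19.7 × 220/(41.2 + 220) = 16.6 V.
With the supply zeroed, R_A and R_B appear in parallel from the tap: R_th = R_A‖R_B = (41.2 × 220)/261.2 = 34.7 kΩ.

V_th = 16.6 V, R_th = 34.7 kΩ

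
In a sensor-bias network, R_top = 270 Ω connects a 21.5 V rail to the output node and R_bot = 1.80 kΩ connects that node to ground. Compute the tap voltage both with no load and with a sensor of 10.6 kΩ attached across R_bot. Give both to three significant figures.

Unloaded: 18.7 V; loaded: 18.3 V

Open-circuit: V = 21.5 × 1800/(270 + 1800) = 18.7 V.
With the load, R_bot becomes R_bot‖R_L = 1539 Ω, so V = 21.5 × 1539/1809 = 18.3 V.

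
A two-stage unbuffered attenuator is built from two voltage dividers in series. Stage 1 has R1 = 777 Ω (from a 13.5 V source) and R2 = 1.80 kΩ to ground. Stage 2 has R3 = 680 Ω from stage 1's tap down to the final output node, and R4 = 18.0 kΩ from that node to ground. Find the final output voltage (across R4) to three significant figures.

Stage 2 presents R3+R4 = 18680 Ω as a load on stage 1's tap.
Stage 1's lower leg becomes R2‖(R3+R4) = 1642 Ω, so V_mid = 13.5 × 1642/2419 = 9.163 V.
Stage 2 is itself unloaded: V_out = V_mid × R4/(R3+R4) = 9.163 × 18000/18680 = 8.83 V.

V_out ≈ 8.83 V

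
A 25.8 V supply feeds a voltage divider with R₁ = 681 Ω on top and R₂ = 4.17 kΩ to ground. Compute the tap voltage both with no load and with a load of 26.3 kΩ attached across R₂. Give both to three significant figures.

Open-circuit: V = 25.8 × 4170/(681 + 4170) = 22.2 V.
With the load, R₂ becomes R₂‖R_L = 3599 Ω, so V = 25.8 × 3599/4280 = 21.7 V.

Unloaded: 22.2 V; loaded: 21.7 V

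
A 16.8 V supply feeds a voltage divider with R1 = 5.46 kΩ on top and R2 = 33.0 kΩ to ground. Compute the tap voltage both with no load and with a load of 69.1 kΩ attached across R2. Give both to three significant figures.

Unloaded: 14.4 V; loaded: 13.5 V

Open-circuit: V = 16.8 × 33.0/(5.46 + 33.0) = 14.4 V.
With the load, R2 becomes R2‖R_L = 22.33 kΩ, so V = 16.8 × 22.33/27.79 = 13.5 V.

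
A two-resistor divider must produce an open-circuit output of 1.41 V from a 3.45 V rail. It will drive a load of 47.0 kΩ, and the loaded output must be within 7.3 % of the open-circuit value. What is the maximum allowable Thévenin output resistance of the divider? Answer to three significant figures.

R_th ≤ 3.70 kΩ

Loading drop = R_th/(R_th + R_L) ≤ 0.0730, so R_th ≤ R_L · ε/(1−ε) = 47.0 kΩ × 0.0730/0.9270 = 3.70 kΩ.
(Any R1, R2 with R2/(R1+R2) = 0.409 and R1‖R2 ≤ 3.70 kΩ will meet the spec.)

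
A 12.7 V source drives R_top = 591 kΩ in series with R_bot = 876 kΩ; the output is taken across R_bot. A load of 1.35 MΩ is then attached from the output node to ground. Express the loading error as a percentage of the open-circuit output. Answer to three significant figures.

20.7 %

The divider's output (Thévenin) resistance is R_top‖R_bot = 352.9 kΩ.
Fractional drop under load = R_th/(R_th + R_L) = 352.9 / (352.9 + 1350) = 0.2072.
So the output falls by 20.7 %.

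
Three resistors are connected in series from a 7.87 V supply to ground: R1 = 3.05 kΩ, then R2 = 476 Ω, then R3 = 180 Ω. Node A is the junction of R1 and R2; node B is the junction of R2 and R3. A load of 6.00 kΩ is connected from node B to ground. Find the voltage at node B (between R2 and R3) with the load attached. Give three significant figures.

At node B, R3 is in parallel with the load: R3‖R_L = 174.8 Ω.
Below node A the resistance is R2 + (R3‖R_L) = 650.8 Ω, so V_A = 7.87 × 650.8/3701 = 1.384 V.
Then V_B = V_A × (R3‖R_L)/(R2 + R3‖R_L) = 1.384 × 174.8/650.8 = 0.372 V.

V ≈ 0.372 V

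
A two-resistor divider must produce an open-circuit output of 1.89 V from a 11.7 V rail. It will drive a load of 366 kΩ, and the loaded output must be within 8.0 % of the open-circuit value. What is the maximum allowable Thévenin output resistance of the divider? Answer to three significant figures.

Loading drop = R_th/(R_th + R_L) ≤ 0.0800, so R_th ≤ R_L · ε/(1−ε) = 366 kΩ × 0.0800/0.9200 = 31.8 kΩ.

R_th ≤ 31.8 kΩ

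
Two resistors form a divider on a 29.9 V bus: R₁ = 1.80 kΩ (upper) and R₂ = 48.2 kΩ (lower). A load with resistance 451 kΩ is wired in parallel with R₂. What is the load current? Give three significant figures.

R₂‖R_L = 43.55 kΩ; V_out = 29.9 × 43.55/45.35 = 28.71 V.
I_L = V_out / R_L = 28.71 / 451 kΩ = 0.0637 mA.

I_L ≈ 0.0637 mA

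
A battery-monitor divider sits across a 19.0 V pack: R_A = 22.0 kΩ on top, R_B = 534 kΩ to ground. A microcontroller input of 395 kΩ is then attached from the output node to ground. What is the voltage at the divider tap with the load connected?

V_out ≈ 17.3 V

The load sits in parallel with R_B: R_B‖R_L = (534 × 395) / (534 + 395) = 227.1 kΩ.
V_out = 19.0 × 227.1 / (22.0 + 227.1) = 19.0 × 227.1/249.1 = 17.3 V.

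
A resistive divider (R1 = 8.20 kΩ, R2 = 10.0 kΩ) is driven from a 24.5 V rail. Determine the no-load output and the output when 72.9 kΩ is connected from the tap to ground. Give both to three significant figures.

Open-circuit: V = 24.5 × 10.0/(8.20 + 10.0) = 13.5 V.
With the load, R2 becomes R2‖R_L = 8.794 kΩ, so V = 24.5 × 8.794/16.99 = 12.7 V.

Unloaded: 13.5 V; loaded: 12.7 V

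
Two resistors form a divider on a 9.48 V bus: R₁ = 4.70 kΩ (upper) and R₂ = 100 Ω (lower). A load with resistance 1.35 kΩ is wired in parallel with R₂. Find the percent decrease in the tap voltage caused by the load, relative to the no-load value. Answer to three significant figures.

The divider's output (Thévenin) resistance is R₁‖R₂ = 97.92 Ω.
Fractional drop under load = R_th/(R_th + R_L) = 97.92 / (97.92 + 1350) = 0.06763.
So the output falls by 6.76 %.

6.76 %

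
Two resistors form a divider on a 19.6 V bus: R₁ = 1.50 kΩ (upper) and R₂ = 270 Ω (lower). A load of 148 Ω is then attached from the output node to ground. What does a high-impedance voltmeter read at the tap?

The load sits in parallel with R₂: R₂‖R_L = (270 × 148) / (270 + 148) = 95.60 Ω.
V_out = 19.6 × 95.60 / (1500 + 95.60) = 19.6 × 95.60/1596 = 1.17 V.
(Unloaded it would have been 2.99 V.)

V_out ≈ 1.17 V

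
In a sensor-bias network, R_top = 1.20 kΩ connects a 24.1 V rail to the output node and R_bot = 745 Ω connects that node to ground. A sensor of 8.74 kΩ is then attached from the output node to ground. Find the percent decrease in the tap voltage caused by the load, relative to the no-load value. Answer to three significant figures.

The divider's output (Thévenin) resistance is R_top‖R_bot = 459.6 Ω.
Fractional drop under load = R_th/(R_th + R_L) = 459.6 / (459.6 + 8740) = 0.04996.
So the output falls by 5.00 %.

5.00 %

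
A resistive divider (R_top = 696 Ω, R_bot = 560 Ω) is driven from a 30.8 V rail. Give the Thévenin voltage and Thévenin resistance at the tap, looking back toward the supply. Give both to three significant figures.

V_th is the open-circuit tap voltage: 30.8 × 560/(696 + 560) = 13.7 V.
With the supply zeroed, R_top and R_bot appear in parallel from the tap: R_th = R_top‖R_bot = (696 × 560)/1256 = 310 Ω.

V_th = 13.7 V, R_th = 310 Ω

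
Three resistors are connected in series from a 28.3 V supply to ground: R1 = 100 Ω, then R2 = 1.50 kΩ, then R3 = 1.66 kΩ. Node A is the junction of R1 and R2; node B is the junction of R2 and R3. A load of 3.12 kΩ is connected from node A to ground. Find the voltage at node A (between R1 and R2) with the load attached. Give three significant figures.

V ≈ 26.6 V

Below node A the series string R2+R3 = 3160 Ω sits in parallel with the 3120 Ω load: 1570 Ω.
V_A = 28.3 × 1570/(100 + 1570) = 26.6 V.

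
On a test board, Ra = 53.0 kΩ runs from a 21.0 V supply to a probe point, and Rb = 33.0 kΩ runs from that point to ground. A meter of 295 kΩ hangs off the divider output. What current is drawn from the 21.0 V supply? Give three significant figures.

I ≈ 0.254 mA

Rb‖R_L = 29.68 kΩ, so the source sees Ra + Rb‖R_L = 82.68 kΩ.
I = 21.0 V / 82.68 kΩ = 0.254 mA.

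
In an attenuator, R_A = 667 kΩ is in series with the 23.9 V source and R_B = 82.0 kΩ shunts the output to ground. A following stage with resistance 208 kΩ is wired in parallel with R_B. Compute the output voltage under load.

V_out ≈ 1.94 V

The load sits in parallel with R_B: R_B‖R_L = (82.0 × 208) / (82.0 + 208) = 58.81 kΩ.
V_out = 23.9 × 58.81 / (667 + 58.81) = 23.9 × 58.81/725.8 = 1.94 V.
(Unloaded it would have been 2.62 V.)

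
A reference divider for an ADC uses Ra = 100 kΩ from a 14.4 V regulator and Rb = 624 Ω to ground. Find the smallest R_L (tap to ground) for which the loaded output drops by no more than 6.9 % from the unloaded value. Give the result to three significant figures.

Output resistance R_th = Ra‖Rb = (100000 × 624)/100600 = 620.1 Ω.
The fractional drop is R_th/(R_th + R_L); requiring this ≤ 0.0690 gives R_L ≥ R_th(1/0.0690 − 1) = 620.1 × 13.49 = 8.37 kΩ.

R_L(min) ≈ 8.37 kΩ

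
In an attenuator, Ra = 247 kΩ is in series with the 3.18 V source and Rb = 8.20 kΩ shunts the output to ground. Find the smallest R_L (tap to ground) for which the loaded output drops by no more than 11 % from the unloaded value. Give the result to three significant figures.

R_L(min) ≈ 64.2 kΩ

Output resistance R_th = Ra‖Rb = (247 × 8.20)/255.2 = 7.937 kΩ.
The fractional drop is R_th/(R_th + R_L); requiring this ≤ 0.110 gives R_L ≥ R_th(1/0.110 − 1) = 7.937 × 8.091 = 64.2 kΩ.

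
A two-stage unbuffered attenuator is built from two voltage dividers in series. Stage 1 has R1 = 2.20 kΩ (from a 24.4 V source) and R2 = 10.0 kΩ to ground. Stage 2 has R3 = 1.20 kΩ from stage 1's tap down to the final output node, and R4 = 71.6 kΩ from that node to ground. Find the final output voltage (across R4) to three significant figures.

Stage 2 presents R3+R4 = 72.80 kΩ as a load on stage 1's tap.
Stage 1's lower leg becomes R2‖(R3+R4) = 8.792 kΩ, so V_mid = 24.4 × 8.792/10.99 = 19.52 V.
Stage 2 is itself unloaded: V_out = V_mid × R4/(R3+R4) = 19.52 × 71.6/72.80 = 19.2 V.

V_out ≈ 19.2 V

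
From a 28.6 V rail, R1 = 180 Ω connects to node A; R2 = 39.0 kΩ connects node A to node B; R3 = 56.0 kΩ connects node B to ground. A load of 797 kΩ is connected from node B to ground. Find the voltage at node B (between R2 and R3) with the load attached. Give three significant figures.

V ≈ 16.4 V

At node B, R3 is in parallel with the load: R3‖R_L = 52320 Ω.
Below node A the resistance is R2 + (R3‖R_L) = 91320 Ω, so V_A = 28.6 × 91320/91500 = 28.54 V.
Then V_B = V_A × (R3‖R_L)/(R2 + R3‖R_L) = 28.54 × 52320/91320 = 16.4 V.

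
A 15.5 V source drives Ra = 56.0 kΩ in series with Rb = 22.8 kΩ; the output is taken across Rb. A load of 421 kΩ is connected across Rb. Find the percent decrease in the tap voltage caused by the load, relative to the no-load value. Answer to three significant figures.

3.71 %

The divider's output (Thévenin) resistance is Ra‖Rb = 16.20 kΩ.
Fractional drop under load = R_th/(R_th + R_L) = 16.20 / (16.20 + 421) = 0.03706.
So the output falls by 3.71 %.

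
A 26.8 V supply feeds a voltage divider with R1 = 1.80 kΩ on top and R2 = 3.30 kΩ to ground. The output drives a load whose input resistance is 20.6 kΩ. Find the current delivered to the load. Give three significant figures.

I_L ≈ 0.797 mA

R2‖R_L = 2.844 kΩ; V_out = 26.8 × 2.844/4.644 = 16.41 V.
I_L = V_out / R_L = 16.41 / 20.6 kΩ = 0.797 mA.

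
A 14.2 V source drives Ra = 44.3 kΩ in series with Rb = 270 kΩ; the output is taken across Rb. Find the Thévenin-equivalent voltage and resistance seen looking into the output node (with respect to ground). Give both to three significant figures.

V_th is the open-circuit tap voltage: 14.2 × 270/(44.3 + 270) = 12.2 V.
With the supply zeroed, Ra and Rb appear in parallel from the tap: R_th = Ra‖Rb = (44.3 × 270)/314.3 = 38.1 kΩ.

V_th = 12.2 V, R_th = 38.1 kΩ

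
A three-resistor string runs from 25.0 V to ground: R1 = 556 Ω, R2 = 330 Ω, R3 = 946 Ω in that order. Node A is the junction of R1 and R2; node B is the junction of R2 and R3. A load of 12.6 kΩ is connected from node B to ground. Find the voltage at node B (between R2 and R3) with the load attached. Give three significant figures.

V ≈ 12.5 V

At node B, R3 is in parallel with the load: R3‖R_L = 879.9 Ω.
Below node A the resistance is R2 + (R3‖R_L) = 1210 Ω, so V_A = 25.0 × 1210/1766 = 17.13 V.
Then V_B = V_A × (R3‖R_L)/(R2 + R3‖R_L) = 17.13 × 879.9/1210 = 12.5 V.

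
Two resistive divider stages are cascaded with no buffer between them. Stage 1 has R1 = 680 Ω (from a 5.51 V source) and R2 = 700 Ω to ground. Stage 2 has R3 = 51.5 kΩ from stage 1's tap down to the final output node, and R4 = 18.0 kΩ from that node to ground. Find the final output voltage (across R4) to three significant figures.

Stage 2 presents R3+R4 = 69500 Ω as a load on stage 1's tap.
Stage 1's lower leg becomes R2‖(R3+R4) = 693.0 Ω, so V_mid = 5.51 × 693.0/1373 = 2.781 V.
Stage 2 is itself unloaded: V_out = V_mid × R4/(R3+R4) = 2.781 × 18000/69500 = 0.720 V.

V_out ≈ 0.720 V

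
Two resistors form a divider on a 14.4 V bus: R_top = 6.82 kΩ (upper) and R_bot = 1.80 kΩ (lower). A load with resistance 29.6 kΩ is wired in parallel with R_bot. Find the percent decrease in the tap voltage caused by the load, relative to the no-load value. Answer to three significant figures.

4.59 %

The divider's output (Thévenin) resistance is R_top‖R_bot = 1.424 kΩ.
Fractional drop under load = R_th/(R_th + R_L) = 1.424 / (1.424 + 29.6) = 0.04590.
So the output falls by 4.59 %.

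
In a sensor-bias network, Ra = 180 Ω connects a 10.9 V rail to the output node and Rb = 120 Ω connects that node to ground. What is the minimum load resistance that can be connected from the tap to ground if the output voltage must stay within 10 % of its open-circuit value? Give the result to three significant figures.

Output resistance R_th = Ra‖Rb = (180 × 120)/300.0 = 72.00 Ω.
The fractional drop is R_th/(R_th + R_L); requiring this ≤ 0.100 gives R_L ≥ R_th(1/0.100 − 1) = 72.00 × 9.000 = 648 Ω.

R_L(min) ≈ 648 Ω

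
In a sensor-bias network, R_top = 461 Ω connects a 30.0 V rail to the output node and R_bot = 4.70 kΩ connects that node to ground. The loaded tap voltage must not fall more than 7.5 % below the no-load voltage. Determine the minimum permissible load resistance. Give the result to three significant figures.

Output resistance R_th = R_top‖R_bot = (461 × 4700)/5161 = 419.8 Ω.
The fractional drop is R_th/(R_th + R_L); requiring this ≤ 0.0750 gives R_L ≥ R_th(1/0.0750 − 1) = 419.8 × 12.33 = 5.18 kΩ.

R_L(min) ≈ 5.18 kΩ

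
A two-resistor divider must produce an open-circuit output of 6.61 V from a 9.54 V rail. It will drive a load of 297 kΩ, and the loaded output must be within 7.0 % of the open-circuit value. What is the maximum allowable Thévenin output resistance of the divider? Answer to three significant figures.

Loading drop = R_th/(R_th + R_L) ≤ 0.0700, so R_th ≤ R_L · ε/(1−ε) = 297 kΩ × 0.0700/0.9300 = 22.4 kΩ.
(Any R1, R2 with R2/(R1+R2) = 0.693 and R1‖R2 ≤ 22.4 kΩ will meet the spec.)

R_th ≤ 22.4 kΩ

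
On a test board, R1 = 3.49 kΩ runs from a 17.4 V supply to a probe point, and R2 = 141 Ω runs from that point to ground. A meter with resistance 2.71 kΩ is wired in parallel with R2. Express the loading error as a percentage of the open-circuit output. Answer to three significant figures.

The divider's output (Thévenin) resistance is R1‖R2 = 135.5 Ω.
Fractional drop under load = R_th/(R_th + R_L) = 135.5 / (135.5 + 2710) = 0.04763.
So the output falls by 4.76 %.

4.76 %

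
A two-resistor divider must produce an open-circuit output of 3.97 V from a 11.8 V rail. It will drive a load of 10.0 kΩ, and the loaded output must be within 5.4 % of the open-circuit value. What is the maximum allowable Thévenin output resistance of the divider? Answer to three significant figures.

Loading drop = R_th/(R_th + R_L) ≤ 0.0540, so R_th ≤ R_L · ε/(1−ε) = 10.0 kΩ × 0.0540/0.9460 = 571 Ω.
(Any R1, R2 with R2/(R1+R2) = 0.336 and R1‖R2 ≤ 571 Ω will meet the spec.)

R_th ≤ 571 Ω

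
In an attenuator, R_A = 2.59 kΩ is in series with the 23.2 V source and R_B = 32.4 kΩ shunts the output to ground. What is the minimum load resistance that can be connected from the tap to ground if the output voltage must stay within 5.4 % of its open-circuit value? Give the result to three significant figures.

Output resistance R_th = R_A‖R_B = (2.59 × 32.4)/34.99 = 2.398 kΩ.
The fractional drop is R_th/(R_th + R_L); requiring this ≤ 0.0540 gives R_L ≥ R_th(1/0.0540 − 1) = 2.398 × 17.52 = 42.0 kΩ.

R_L(min) ≈ 42.0 kΩ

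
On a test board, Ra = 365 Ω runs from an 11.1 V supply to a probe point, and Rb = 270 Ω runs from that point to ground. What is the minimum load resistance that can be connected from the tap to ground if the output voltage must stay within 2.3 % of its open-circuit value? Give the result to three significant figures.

R_L(min) ≈ 6.59 kΩ

Output resistance R_th = Ra‖Rb = (365 × 270)/635.0 = 155.2 Ω.
The fractional drop is R_th/(R_th + R_L); requiring this ≤ 0.0230 gives R_L ≥ R_th(1/0.0230 − 1) = 155.2 × 42.48 = 6.59 kΩ.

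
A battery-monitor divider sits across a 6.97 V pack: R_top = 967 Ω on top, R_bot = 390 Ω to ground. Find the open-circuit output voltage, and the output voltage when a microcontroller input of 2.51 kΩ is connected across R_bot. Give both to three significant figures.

Open-circuit: V = 6.97 × 390/(967 + 390) = 2.00 V.
With the load, R_bot becomes R_bot‖R_L = 337.6 Ω, so V = 6.97 × 337.6/1305 = 1.80 V.

Unloaded: 2.00 V; loaded: 1.80 V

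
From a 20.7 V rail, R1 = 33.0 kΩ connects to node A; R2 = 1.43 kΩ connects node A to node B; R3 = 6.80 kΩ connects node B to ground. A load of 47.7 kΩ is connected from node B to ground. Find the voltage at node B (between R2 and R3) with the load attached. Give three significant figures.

V ≈ 3.05 V

At node B, R3 is in parallel with the load: R3‖R_L = 5.952 kΩ.
Below node A the resistance is R2 + (R3‖R_L) = 7.382 kΩ, so V_A = 20.7 × 7.382/40.38 = 3.784 V.
Then V_B = V_A × (R3‖R_L)/(R2 + R3‖R_L) = 3.784 × 5.952/7.382 = 3.05 V.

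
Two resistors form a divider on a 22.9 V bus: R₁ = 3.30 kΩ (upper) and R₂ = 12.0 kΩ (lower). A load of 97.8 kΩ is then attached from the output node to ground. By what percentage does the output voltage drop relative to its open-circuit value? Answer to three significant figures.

2.58 %

The divider's output (Thévenin) resistance is R₁‖R₂ = 2.588 kΩ.
Fractional drop under load = R_th/(R_th + R_L) = 2.588 / (2.588 + 97.8) = 0.02578.
So the output falls by 2.58 %.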